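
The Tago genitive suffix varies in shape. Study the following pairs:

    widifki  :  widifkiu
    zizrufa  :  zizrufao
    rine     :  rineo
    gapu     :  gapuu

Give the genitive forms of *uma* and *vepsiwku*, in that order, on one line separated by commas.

umao, vepsiwkuu

The alternation tracks the last vowel of the stem — -u when the last vowel of the stem is a high vowel (*widifki*, *gapu*); -o when the last vowel of the stem is a non-high vowel (*zizrufa*, *rine*).
The last vowel of *uma* is /a/, which is a non-high vowel, so the suffix is -o, giving *umao*.
Since the last vowel of *vepsiwku* is /u/ (a high vowel), it takes -u, giving *vepsiwkuu*.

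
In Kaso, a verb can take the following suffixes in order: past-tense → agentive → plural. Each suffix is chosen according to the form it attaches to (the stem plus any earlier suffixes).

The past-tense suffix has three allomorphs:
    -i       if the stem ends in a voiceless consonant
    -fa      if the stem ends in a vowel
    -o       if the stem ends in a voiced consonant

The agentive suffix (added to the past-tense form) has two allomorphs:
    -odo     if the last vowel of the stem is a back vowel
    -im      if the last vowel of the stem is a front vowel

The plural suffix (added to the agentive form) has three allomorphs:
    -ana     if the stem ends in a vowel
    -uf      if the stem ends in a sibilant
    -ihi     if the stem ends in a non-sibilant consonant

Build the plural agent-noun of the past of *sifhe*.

Since the final sound of *sifhe* is /e/ (a vowel), it takes -fa, giving *sifhefa*.
The past-tense form *sifhefa*: last vowel = /a/, a back vowel → -odo → *sifhefaodo*.
The agentive form *sifhefaodo*: final sound = /o/, a vowel → -ana → *sifhefaodoana*.

sifhefaodoana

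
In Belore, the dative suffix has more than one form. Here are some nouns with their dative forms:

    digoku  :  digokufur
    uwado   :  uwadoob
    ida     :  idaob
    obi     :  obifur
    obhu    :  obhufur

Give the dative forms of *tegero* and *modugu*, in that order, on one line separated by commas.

Looking at the last vowel of each stem: -fur when the last vowel of the stem is a high vowel (*digoku*, *obi*, *obhu*); -ob when the last vowel of the stem is a non-high vowel (*uwado*, *ida*).
The last vowel of *tegero* is /o/, which is a non-high vowel, so the suffix is -ob, giving *tegeroob*.
*modugu*: last vowel = /u/, a high vowel → -fur → *modugufur*.

tegeroob, modugufur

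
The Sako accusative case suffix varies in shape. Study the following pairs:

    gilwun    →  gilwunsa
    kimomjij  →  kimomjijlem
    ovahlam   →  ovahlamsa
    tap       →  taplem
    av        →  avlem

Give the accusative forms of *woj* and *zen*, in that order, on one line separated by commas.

wojlem, zensa

The suffix is conditioned by the final consonant: -sa when the stem ends in a nasal (*gilwun*, *ovahlam*); -lem when the stem ends in a non-nasal consonant (*kimomjij*, *tap*, *av*).
*woj*: final consonant = /j/, non-nasal → -lem → *wojlem*.
*zen* — final consonant /n/ (a nasal) → -sa → *zensa*.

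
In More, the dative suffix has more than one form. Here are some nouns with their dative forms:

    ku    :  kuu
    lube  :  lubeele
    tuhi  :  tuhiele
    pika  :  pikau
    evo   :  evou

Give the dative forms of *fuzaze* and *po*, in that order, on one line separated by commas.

The pattern is front/back vowel harmony: -ele when the last vowel of the stem is a front vowel (*lube*, *tuhi*); -u when the last vowel of the stem is a back vowel (*ku*, *pika*, *evo*).
The last vowel of *fuzaze* is /e/, which is a front vowel, so the suffix is -ele, giving *fuzazeele*.
Since the last vowel of *po* is /o/ (a back vowel), it takes -u, giving *pou*.

fuzazeele, pou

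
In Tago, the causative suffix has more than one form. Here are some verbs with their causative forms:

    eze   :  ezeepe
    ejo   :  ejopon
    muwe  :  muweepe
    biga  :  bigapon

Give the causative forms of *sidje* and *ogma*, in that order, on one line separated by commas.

Looking at the last vowel of each stem: -epe when the last vowel of the stem is a front vowel (*eze*, *muwe*); -pon when the last vowel of the stem is a back vowel (*ejo*, *biga*).
Since the last vowel of *sidje* is /e/ (a front vowel), it takes -epe, giving *sidjeepe*.
*ogma* — last vowel /a/ (a back vowel) → -pon → *ogmapon*.

sidjeepe, ogmapon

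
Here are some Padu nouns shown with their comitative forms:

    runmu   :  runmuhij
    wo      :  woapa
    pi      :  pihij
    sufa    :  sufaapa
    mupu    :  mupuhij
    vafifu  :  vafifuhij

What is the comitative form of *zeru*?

zeruhij

The pattern is height harmony: -hij when the last vowel of the stem is a high vowel (*runmu*, *pi*, *mupu*, *vafifu*); -apa when the last vowel of the stem is a non-high vowel (*wo*, *sufa*).
Since the last vowel of *zeru* is /u/ (a high vowel), it takes -hij, giving *zeruhij*.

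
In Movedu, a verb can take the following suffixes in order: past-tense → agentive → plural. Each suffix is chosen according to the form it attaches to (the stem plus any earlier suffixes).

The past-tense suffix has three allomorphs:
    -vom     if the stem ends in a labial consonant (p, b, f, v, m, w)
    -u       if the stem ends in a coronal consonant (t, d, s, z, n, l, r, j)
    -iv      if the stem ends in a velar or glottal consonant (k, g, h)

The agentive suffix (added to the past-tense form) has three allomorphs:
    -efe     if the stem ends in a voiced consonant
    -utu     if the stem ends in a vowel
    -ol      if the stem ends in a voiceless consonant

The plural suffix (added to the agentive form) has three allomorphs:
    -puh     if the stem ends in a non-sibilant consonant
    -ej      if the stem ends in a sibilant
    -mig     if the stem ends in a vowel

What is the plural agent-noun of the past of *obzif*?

obzifvomefemig

*obzif*: final consonant = /f/, labial → -vom → *obzifvom*.
The past-tense form *obzifvom*: final sound = /m/, a voiced consonant → -efe → *obzifvomefe*.
The final sound of the agentive form *obzifvomefe* is /e/, which is a vowel, so the plural suffix is -mig, giving *obzifvomefemig*.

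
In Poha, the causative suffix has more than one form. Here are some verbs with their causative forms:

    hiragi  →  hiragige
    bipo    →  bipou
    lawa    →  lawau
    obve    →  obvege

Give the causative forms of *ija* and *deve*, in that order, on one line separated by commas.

The pattern is front/back vowel harmony: -ge when the last vowel of the stem is a front vowel (*hiragi*, *obve*); -u when the last vowel of the stem is a back vowel (*bipo*, *lawa*).
The last vowel of *ija* is /a/, which is a back vowel, so the suffix is -u, giving *ijau*.
*deve* — last vowel /e/ (a front vowel) → -ge → *devege*.

ijau, devege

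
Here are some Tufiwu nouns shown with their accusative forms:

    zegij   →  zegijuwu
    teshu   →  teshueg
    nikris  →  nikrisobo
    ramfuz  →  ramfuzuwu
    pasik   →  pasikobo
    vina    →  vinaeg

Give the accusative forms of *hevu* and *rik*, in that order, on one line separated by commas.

hevueg, rikobo

The pattern is voicing of the final sound: -obo when the stem ends in a voiceless consonant (*nikris*, *pasik*); -uwu when the stem ends in a voiced consonant (*zegij*, *ramfuz*); -eg when the stem ends in a vowel (*teshu*, *vina*).
*hevu*: final sound = /u/, a vowel → -eg → *hevueg*.
Since the final sound of *rik* is /k/ (a voiceless consonant), it takes -obo, giving *rikobo*.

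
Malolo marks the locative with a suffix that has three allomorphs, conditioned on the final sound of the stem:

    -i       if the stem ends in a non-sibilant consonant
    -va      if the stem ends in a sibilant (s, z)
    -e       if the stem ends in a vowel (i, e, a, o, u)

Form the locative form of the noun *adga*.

adgae

The final sound of *adga* is /a/, which is a vowel, so the suffix is -e, giving *adgae*.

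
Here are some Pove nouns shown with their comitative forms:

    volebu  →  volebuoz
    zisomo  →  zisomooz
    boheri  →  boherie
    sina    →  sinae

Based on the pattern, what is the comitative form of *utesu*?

utesuoz

Looking at the last vowel of each stem: -oz when the last vowel of the stem is a rounded vowel (*volebu*, *zisomo*); -e when the last vowel of the stem is an unrounded vowel (*boheri*, *sina*).
*utesu* — last vowel /u/ (a rounded vowel) → -oz → *utesuoz*.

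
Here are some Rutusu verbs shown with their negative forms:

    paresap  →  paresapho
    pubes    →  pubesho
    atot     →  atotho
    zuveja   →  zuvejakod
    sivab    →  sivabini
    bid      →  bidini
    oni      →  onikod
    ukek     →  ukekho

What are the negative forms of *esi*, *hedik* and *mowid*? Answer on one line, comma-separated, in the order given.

esikod, hedikho, mowidini

Looking at the final sound of each stem: -ho when the stem ends in a voiceless consonant (*paresap*, *pubes*, *atot*, *ukek*); -ini when the stem ends in a voiced consonant (*sivab*, *bid*); -kod when the stem ends in a vowel (*zuveja*, *oni*).
The final sound of *esi* is /i/, which is a vowel, so the suffix is -kod, giving *esikod*.
*hedik*: final sound = /k/, a voiceless consonant → -ho → *hedikho*.
*mowid* — final sound /d/ (a voiced consonant) → -ini → *mowidini*.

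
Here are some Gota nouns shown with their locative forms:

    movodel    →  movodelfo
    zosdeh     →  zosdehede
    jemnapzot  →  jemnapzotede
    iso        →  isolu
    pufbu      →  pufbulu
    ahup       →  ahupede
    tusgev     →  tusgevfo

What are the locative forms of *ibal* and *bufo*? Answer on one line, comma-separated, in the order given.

ibalfo, bufolu

The pattern is voicing of the final sound: -ede when the stem ends in a voiceless consonant (*zosdeh*, *jemnapzot*, *ahup*); -fo when the stem ends in a voiced consonant (*movodel*, *tusgev*); -lu when the stem ends in a vowel (*iso*, *pufbu*).
*ibal* — final sound /l/ (a voiced consonant) → -fo → *ibalfo*.
The final sound of *bufo* is /o/, which is a vowel, so the suffix is -lu, giving *bufolu*.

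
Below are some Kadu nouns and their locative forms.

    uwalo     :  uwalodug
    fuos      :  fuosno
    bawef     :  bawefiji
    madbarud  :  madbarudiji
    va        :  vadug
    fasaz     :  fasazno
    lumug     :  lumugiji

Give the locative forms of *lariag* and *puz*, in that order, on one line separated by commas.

The alternation tracks the final sound of the stem — -no when the stem ends in a sibilant (*fuos*, *fasaz*); -iji when the stem ends in a non-sibilant consonant (*bawef*, *madbarud*, *lumug*); -dug when the stem ends in a vowel (*uwalo*, *va*).
*lariag* — final sound /g/ (a non-sibilant consonant) → -iji → *lariagiji*.
*puz*: final sound = /z/, a sibilant → -no → *puzno*.

lariagiji, puzno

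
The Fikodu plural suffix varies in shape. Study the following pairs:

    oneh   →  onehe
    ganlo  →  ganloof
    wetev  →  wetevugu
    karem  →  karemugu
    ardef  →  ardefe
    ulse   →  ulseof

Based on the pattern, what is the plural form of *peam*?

Looking at the final sound of each stem: -e when the stem ends in a voiceless consonant (*oneh*, *ardef*); -ugu when the stem ends in a voiced consonant (*wetev*, *karem*); -of when the stem ends in a vowel (*ganlo*, *ulse*).
Since the final sound of *peam* is /m/ (a voiced consonant), it takes -ugu, giving *peamugu*.

peamugu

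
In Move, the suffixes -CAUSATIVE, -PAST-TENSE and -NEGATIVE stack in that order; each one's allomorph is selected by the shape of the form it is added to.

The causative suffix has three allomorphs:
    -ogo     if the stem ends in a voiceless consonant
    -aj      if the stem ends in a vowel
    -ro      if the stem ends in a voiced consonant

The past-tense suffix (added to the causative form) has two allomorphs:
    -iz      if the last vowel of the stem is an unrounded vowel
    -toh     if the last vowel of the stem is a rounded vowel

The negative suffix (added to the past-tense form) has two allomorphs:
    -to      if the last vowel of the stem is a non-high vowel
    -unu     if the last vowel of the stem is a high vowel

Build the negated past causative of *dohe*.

*dohe* — final sound /e/ (a vowel) → -aj → *doheaj*.
The causative form *doheaj*: last vowel = /a/, an unrounded vowel → -iz → *doheajiz*.
The last vowel of the past-tense form *doheajiz* is /i/, which is a high vowel, so the negative suffix is -unu, giving *doheajizunu*.

doheajizunu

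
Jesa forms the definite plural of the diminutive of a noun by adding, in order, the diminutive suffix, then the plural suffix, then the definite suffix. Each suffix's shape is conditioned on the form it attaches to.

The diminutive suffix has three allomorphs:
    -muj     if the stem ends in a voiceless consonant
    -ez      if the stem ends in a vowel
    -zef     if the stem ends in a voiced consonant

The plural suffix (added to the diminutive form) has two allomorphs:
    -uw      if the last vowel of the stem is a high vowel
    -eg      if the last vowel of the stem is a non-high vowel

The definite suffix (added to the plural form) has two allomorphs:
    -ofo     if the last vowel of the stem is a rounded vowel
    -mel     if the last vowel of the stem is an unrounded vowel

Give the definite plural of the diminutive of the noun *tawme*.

*tawme* — final sound /e/ (a vowel) → -ez → *tawmeez*.
The diminutive form *tawmeez* — last vowel /e/ (a non-high vowel) → -eg → *tawmeezeg*.
The plural form *tawmeezeg* — last vowel /e/ (an unrounded vowel) → -mel → *tawmeezegmel*.

tawmeezegmel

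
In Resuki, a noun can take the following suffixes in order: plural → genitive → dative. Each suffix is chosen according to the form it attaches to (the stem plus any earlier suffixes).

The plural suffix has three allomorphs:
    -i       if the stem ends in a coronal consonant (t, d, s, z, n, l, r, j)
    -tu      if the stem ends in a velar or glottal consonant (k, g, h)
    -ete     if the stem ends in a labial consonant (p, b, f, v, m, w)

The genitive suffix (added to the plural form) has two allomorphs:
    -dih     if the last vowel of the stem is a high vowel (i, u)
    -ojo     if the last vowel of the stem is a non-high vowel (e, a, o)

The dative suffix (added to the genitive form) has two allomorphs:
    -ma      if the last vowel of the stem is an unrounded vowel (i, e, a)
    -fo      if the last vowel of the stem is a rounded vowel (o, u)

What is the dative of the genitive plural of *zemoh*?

*zemoh*: final consonant = /h/, velar/glottal → -tu → *zemohtu*.
The last vowel of the plural form *zemohtu* is /u/, which is a high vowel, so the genitive suffix is -dih, giving *zemohtudih*.
The genitive form *zemohtudih* — last vowel /i/ (an unrounded vowel) → -ma → *zemohtudihma*.

zemohtudihma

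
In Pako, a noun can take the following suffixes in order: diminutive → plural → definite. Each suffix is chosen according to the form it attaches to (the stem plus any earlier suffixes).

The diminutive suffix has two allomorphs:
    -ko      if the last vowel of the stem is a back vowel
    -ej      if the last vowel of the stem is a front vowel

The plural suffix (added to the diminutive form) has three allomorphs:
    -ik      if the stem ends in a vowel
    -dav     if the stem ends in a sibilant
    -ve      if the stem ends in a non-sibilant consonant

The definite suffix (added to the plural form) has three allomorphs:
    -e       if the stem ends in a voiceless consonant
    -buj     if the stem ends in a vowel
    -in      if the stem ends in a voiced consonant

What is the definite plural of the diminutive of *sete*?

seteejvebuj

The last vowel of *sete* is /e/, which is a front vowel, so the diminutive suffix is -ej, giving *seteej*.
Since the final sound of the diminutive form *seteej* is /j/ (a non-sibilant consonant), it takes -ve, giving *seteejve*.
The plural form *seteejve* — final sound /e/ (a vowel) → -buj → *seteejvebuj*.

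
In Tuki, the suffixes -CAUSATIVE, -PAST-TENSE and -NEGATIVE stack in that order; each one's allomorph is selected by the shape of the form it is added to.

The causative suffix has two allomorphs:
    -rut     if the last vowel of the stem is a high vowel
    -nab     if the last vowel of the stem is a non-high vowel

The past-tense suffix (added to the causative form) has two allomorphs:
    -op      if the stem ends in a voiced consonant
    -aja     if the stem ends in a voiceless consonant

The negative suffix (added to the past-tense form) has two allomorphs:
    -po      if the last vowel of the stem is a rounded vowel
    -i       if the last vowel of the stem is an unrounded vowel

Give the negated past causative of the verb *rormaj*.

The last vowel of *rormaj* is /a/, which is a non-high vowel, so the causative suffix is -nab, giving *rormajnab*.
Since the final consonant of the causative form *rormajnab* is /b/ (voiced), it takes -op, giving *rormajnabop*.
The past-tense form *rormajnabop* — last vowel /o/ (a rounded vowel) → -po → *rormajnaboppo*.

rormajnaboppo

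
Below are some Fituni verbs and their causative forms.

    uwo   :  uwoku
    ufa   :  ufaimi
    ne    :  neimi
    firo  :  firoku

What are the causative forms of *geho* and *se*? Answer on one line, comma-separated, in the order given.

gehoku, seimi

The suffix is conditioned by the last vowel: -ku when the last vowel of the stem is a rounded vowel (*uwo*, *firo*); -imi when the last vowel of the stem is an unrounded vowel (*ufa*, *ne*).
*geho* — last vowel /o/ (a rounded vowel) → -ku → *gehoku*.
*se*: last vowel = /e/, an unrounded vowel → -imi → *seimi*.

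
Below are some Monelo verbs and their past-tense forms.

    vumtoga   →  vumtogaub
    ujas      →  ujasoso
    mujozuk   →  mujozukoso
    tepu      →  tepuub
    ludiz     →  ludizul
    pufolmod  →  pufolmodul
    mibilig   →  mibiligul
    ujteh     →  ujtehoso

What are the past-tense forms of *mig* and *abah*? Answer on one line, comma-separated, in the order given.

The suffix is conditioned by the final sound: -oso when the stem ends in a voiceless consonant (*ujas*, *mujozuk*, *ujteh*); -ul when the stem ends in a voiced consonant (*ludiz*, *pufolmod*, *mibilig*); -ub when the stem ends in a vowel (*vumtoga*, *tepu*).
Since the final sound of *mig* is /g/ (a voiced consonant), it takes -ul, giving *migul*.
*abah*: final sound = /h/, a voiceless consonant → -oso → *abahoso*.

migul, abahoso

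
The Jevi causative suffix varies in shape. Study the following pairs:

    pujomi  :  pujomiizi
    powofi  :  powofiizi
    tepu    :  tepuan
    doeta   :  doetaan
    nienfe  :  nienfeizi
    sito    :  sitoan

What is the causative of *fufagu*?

The alternation tracks the last vowel of the stem — -izi when the last vowel of the stem is a front vowel (*pujomi*, *powofi*, *nienfe*); -an when the last vowel of the stem is a back vowel (*tepu*, *doeta*, *sito*).
*fufagu* — last vowel /u/ (a back vowel) → -an → *fufaguan*.

fufaguan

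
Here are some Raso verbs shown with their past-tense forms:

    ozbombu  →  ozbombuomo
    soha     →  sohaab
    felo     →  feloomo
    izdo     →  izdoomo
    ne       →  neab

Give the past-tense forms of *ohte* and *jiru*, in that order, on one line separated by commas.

Looking at the last vowel of each stem: -omo when the last vowel of the stem is a rounded vowel (*ozbombu*, *felo*, *izdo*); -ab when the last vowel of the stem is an unrounded vowel (*soha*, *ne*).
The last vowel of *ohte* is /e/, which is an unrounded vowel, so the suffix is -ab, giving *ohteab*.
*jiru* — last vowel /u/ (a rounded vowel) → -omo → *jiruomo*.

ohteab, jiruomo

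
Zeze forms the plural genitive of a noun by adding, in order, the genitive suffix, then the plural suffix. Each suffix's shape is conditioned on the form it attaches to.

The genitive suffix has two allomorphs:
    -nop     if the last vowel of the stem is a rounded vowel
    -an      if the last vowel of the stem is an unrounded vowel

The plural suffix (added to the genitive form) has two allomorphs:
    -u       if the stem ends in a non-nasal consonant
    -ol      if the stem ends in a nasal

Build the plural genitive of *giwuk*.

Since the last vowel of *giwuk* is /u/ (a rounded vowel), it takes -nop, giving *giwuknop*.
Since the final consonant of the genitive form *giwuknop* is /p/ (non-nasal), it takes -u, giving *giwuknopu*.

giwuknopu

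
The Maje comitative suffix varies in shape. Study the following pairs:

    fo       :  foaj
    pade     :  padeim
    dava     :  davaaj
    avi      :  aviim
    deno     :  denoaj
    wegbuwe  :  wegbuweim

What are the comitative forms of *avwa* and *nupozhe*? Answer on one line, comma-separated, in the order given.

avwaaj, nupozheim

The suffix is conditioned by the last vowel: -im when the last vowel of the stem is a front vowel (*pade*, *avi*, *wegbuwe*); -aj when the last vowel of the stem is a back vowel (*fo*, *dava*, *deno*).
*avwa* — last vowel /a/ (a back vowel) → -aj → *avwaaj*.
*nupozhe* — last vowel /e/ (a front vowel) → -im → *nupozheim*.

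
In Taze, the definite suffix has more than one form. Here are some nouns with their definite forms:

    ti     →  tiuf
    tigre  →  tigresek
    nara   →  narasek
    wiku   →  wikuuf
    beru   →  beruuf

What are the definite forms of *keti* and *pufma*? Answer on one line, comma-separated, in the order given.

Looking at the last vowel of each stem: -uf when the last vowel of the stem is a high vowel (*ti*, *wiku*, *beru*); -sek when the last vowel of the stem is a non-high vowel (*tigre*, *nara*).
*keti*: last vowel = /i/, a high vowel → -uf → *ketiuf*.
*pufma* — last vowel /a/ (a non-high vowel) → -sek → *pufmasek*.

ketiuf, pufmasek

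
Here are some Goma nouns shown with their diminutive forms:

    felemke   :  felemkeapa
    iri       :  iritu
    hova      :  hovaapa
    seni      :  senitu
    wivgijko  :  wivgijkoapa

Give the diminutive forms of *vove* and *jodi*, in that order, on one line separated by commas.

voveapa, joditu

Looking at the last vowel of each stem: -tu when the last vowel of the stem is a high vowel (*iri*, *seni*); -apa when the last vowel of the stem is a non-high vowel (*felemke*, *hova*, *wivgijko*).
*vove* — last vowel /e/ (a non-high vowel) → -apa → *voveapa*.
Since the last vowel of *jodi* is /i/ (a high vowel), it takes -tu, giving *joditu*.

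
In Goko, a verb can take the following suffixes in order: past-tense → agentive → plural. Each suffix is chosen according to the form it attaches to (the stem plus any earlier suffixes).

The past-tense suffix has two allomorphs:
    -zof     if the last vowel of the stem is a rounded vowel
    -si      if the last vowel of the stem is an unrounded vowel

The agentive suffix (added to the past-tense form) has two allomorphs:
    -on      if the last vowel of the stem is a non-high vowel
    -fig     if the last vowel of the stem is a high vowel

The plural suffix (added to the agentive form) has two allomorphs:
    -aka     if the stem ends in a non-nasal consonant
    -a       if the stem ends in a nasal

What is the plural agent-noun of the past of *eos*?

*eos*: last vowel = /o/, a rounded vowel → -zof → *eoszof*.
The past-tense form *eoszof* — last vowel /o/ (a non-high vowel) → -on → *eoszofon*.
Since the final consonant of the agentive form *eoszofon* is /n/ (a nasal), it takes -a, giving *eoszofona*.

eoszofona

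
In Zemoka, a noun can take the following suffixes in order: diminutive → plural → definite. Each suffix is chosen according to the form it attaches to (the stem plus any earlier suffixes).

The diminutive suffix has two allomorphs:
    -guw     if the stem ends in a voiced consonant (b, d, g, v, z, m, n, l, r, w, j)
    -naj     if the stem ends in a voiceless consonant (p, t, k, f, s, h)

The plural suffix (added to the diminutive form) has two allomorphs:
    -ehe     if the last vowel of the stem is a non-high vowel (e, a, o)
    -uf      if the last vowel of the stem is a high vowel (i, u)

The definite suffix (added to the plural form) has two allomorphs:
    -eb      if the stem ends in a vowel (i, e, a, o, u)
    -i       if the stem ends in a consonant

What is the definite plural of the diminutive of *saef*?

saefnajeheeb

*saef*: final consonant = /f/, voiceless → -naj → *saefnaj*.
Since the last vowel of the diminutive form *saefnaj* is /a/ (a non-high vowel), it takes -ehe, giving *saefnajehe*.
Since the final sound of the plural form *saefnajehe* is /e/ (a vowel), it takes -eb, giving *saefnajeheeb*.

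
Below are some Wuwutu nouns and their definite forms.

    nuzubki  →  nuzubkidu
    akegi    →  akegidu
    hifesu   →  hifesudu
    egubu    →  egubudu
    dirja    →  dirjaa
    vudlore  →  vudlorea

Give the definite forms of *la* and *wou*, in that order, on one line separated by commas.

laa, woudu

The suffix is conditioned by the last vowel: -du when the last vowel of the stem is a high vowel (*nuzubki*, *akegi*, *hifesu*, *egubu*); -a when the last vowel of the stem is a non-high vowel (*dirja*, *vudlore*).
*la*: last vowel = /a/, a non-high vowel → -a → *laa*.
Since the last vowel of *wou* is /u/ (a high vowel), it takes -du, giving *woudu*.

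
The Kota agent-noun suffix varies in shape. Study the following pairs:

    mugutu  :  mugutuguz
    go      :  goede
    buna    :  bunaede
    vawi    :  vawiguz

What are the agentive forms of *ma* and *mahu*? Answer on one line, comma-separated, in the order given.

maede, mahuguz

The pattern is height harmony: -guz when the last vowel of the stem is a high vowel (*mugutu*, *vawi*); -ede when the last vowel of the stem is a non-high vowel (*go*, *buna*).
*ma*: last vowel = /a/, a non-high vowel → -ede → *maede*.
Since the last vowel of *mahu* is /u/ (a high vowel), it takes -guz, giving *mahuguz*.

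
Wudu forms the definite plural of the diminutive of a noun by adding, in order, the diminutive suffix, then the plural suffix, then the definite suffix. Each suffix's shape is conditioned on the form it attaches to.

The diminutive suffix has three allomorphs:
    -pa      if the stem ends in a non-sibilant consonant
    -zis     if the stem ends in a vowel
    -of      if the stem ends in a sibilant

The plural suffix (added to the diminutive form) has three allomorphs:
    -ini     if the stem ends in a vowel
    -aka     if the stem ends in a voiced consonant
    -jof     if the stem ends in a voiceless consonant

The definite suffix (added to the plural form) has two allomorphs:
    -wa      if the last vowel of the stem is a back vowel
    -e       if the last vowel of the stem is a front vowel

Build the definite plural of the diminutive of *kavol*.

*kavol*: final sound = /l/, a non-sibilant consonant → -pa → *kavolpa*.
Since the final sound of the diminutive form *kavolpa* is /a/ (a vowel), it takes -ini, giving *kavolpaini*.
The last vowel of the plural form *kavolpaini* is /i/, which is a front vowel, so the definite suffix is -e, giving *kavolpainie*.

kavolpainie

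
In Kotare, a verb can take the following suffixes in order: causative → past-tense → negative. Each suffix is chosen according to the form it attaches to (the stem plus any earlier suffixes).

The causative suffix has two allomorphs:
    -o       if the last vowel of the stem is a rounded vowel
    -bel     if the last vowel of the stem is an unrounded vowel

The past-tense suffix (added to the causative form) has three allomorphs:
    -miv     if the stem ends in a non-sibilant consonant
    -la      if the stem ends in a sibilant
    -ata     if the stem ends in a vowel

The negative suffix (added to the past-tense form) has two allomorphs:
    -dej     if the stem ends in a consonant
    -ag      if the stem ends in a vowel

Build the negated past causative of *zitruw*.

*zitruw* — last vowel /u/ (a rounded vowel) → -o → *zitruwo*.
The final sound of the causative form *zitruwo* is /o/, which is a vowel, so the past-tense suffix is -ata, giving *zitruwoata*.
The final sound of the past-tense form *zitruwoata* is /a/, which is a vowel, so the negative suffix is -ag, giving *zitruwoataag*.

zitruwoataag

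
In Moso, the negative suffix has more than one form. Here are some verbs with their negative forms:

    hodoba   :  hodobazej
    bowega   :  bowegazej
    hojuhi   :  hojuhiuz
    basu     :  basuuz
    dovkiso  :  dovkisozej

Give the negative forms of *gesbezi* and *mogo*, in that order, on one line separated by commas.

gesbeziuz, mogozej

The alternation tracks the last vowel of the stem — -uz when the last vowel of the stem is a high vowel (*hojuhi*, *basu*); -zej when the last vowel of the stem is a non-high vowel (*hodoba*, *bowega*, *dovkiso*).
*gesbezi*: last vowel = /i/, a high vowel → -uz → *gesbeziuz*.
*mogo* — last vowel /o/ (a non-high vowel) → -zej → *mogozej*.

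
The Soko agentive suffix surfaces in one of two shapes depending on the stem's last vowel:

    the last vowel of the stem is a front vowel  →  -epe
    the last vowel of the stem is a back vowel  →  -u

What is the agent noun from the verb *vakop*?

Since the last vowel of *vakop* is /o/ (a back vowel), it takes -u, giving *vakopu*.

vakopu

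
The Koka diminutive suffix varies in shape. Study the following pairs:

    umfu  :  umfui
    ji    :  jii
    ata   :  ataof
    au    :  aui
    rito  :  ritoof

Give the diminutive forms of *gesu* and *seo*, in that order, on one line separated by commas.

The pattern is height harmony: -i when the last vowel of the stem is a high vowel (*umfu*, *ji*, *au*); -of when the last vowel of the stem is a non-high vowel (*ata*, *rito*).
*gesu*: last vowel = /u/, a high vowel → -i → *gesui*.
Since the last vowel of *seo* is /o/ (a non-high vowel), it takes -of, giving *seoof*.

gesui, seoof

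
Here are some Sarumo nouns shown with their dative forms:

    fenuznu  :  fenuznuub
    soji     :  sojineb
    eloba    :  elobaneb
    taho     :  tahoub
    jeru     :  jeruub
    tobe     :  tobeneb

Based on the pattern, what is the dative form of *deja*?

dejaneb

Looking at the last vowel of each stem: -ub when the last vowel of the stem is a rounded vowel (*fenuznu*, *taho*, *jeru*); -neb when the last vowel of the stem is an unrounded vowel (*soji*, *eloba*, *tobe*).
*deja*: last vowel = /a/, an unrounded vowel → -neb → *dejaneb*.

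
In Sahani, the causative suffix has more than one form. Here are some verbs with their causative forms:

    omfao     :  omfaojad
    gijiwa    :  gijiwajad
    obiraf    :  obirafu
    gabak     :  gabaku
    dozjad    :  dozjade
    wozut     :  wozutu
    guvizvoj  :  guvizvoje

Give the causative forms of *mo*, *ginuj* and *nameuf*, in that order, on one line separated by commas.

mojad, ginuje, nameufu

The pattern is voicing of the final sound: -u when the stem ends in a voiceless consonant (*obiraf*, *gabak*, *wozut*); -e when the stem ends in a voiced consonant (*dozjad*, *guvizvoj*); -jad when the stem ends in a vowel (*omfao*, *gijiwa*).
*mo* — final sound /o/ (a vowel) → -jad → *mojad*.
*ginuj* — final sound /j/ (a voiced consonant) → -e → *ginuje*.
*nameuf*: final sound = /f/, a voiceless consonant → -u → *nameufu*.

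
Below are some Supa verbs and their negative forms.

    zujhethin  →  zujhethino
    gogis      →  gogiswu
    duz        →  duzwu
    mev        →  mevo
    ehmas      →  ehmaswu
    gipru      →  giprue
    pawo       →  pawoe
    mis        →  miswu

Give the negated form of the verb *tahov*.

The alternation tracks the final sound of the stem — -wu when the stem ends in a sibilant (*gogis*, *duz*, *ehmas*, *mis*); -o when the stem ends in a non-sibilant consonant (*zujhethin*, *mev*); -e when the stem ends in a vowel (*gipru*, *pawo*).
The final sound of *tahov* is /v/, which is a non-sibilant consonant, so the suffix is -o, giving *tahovo*.

tahovo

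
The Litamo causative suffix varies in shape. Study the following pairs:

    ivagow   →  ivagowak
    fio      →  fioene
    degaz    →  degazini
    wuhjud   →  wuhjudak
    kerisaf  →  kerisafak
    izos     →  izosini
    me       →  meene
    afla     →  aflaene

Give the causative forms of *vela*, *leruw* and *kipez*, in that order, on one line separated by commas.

The pattern is sibilance of the final sound: -ini when the stem ends in a sibilant (*degaz*, *izos*); -ak when the stem ends in a non-sibilant consonant (*ivagow*, *wuhjud*, *kerisaf*); -ene when the stem ends in a vowel (*fio*, *me*, *afla*).
*vela*: final sound = /a/, a vowel → -ene → *velaene*.
The final sound of *leruw* is /w/, which is a non-sibilant consonant, so the suffix is -ak, giving *leruwak*.
*kipez*: final sound = /z/, a sibilant → -ini → *kipezini*.

velaene, leruwak, kipezini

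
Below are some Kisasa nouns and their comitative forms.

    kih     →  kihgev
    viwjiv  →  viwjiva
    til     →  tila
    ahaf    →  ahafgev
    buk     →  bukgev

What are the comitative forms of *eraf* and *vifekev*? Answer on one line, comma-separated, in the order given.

The pattern is voicing of the final consonant: -gev when the stem ends in a voiceless consonant (*kih*, *ahaf*, *buk*); -a when the stem ends in a voiced consonant (*viwjiv*, *til*).
The final consonant of *eraf* is /f/, which is voiceless, so the suffix is -gev, giving *erafgev*.
The final consonant of *vifekev* is /v/, which is voiced, so the suffix is -a, giving *vifekeva*.

erafgev, vifekeva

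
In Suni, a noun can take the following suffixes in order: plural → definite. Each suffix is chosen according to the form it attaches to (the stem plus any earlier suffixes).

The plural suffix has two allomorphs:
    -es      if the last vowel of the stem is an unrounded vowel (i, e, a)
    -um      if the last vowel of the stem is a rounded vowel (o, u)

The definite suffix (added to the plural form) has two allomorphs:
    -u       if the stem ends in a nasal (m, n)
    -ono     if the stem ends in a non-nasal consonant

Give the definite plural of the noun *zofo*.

Since the last vowel of *zofo* is /o/ (a rounded vowel), it takes -um, giving *zofoum*.
Since the final consonant of the plural form *zofoum* is /m/ (a nasal), it takes -u, giving *zofoumu*.

zofoumu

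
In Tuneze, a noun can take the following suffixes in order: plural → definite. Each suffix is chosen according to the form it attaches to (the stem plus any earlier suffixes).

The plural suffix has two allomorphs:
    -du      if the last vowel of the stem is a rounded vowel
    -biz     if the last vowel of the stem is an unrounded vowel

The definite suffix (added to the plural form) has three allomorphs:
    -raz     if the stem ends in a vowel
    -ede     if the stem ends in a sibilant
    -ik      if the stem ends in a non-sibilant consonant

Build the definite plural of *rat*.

Since the last vowel of *rat* is /a/ (an unrounded vowel), it takes -biz, giving *ratbiz*.
The plural form *ratbiz* — final sound /z/ (a sibilant) → -ede → *ratbizede*.

ratbizede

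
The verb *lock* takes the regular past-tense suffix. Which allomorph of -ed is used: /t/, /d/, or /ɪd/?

The stem *lock* ends in a voiceless consonant other than /t/.
The -ed suffix is realized as /ɪd/ after /t, d/; as /t/ after other voiceless consonants; and as /d/ after other voiced sounds.
So -ed on *lock* is pronounced /t/.

/t/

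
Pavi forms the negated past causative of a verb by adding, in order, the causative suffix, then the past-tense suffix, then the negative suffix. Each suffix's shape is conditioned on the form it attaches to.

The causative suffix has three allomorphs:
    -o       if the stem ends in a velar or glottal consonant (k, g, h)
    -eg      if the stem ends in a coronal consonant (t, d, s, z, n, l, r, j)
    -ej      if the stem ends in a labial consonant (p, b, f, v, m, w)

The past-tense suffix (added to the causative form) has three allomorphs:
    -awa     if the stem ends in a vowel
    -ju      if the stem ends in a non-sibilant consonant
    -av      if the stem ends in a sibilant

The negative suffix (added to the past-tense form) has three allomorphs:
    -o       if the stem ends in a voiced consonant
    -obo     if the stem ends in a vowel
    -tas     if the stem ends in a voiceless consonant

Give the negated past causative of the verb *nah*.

nahoawaobo

*nah*: final consonant = /h/, velar/glottal → -o → *naho*.
The final sound of the causative form *naho* is /o/, which is a vowel, so the past-tense suffix is -awa, giving *nahoawa*.
Since the final sound of the past-tense form *nahoawa* is /a/ (a vowel), it takes -obo, giving *nahoawaobo*.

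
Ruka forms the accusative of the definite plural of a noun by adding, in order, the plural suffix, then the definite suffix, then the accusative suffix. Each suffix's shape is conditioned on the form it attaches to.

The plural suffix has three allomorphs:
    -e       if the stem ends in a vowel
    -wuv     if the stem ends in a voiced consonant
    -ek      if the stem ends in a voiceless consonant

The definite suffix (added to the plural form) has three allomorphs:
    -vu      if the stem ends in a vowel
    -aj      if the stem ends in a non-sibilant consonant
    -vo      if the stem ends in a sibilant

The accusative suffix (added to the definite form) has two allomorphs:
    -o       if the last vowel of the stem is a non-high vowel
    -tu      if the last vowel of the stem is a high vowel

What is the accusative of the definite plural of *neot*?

The final sound of *neot* is /t/, which is a voiceless consonant, so the plural suffix is -ek, giving *neotek*.
The final sound of the plural form *neotek* is /k/, which is a non-sibilant consonant, so the definite suffix is -aj, giving *neotekaj*.
Since the last vowel of the definite form *neotekaj* is /a/ (a non-high vowel), it takes -o, giving *neotekajo*.

neotekajo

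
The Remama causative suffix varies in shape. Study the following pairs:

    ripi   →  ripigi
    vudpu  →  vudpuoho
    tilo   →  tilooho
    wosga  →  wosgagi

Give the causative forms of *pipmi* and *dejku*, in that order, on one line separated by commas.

pipmigi, dejkuoho

The pattern is rounding harmony: -oho when the last vowel of the stem is a rounded vowel (*vudpu*, *tilo*); -gi when the last vowel of the stem is an unrounded vowel (*ripi*, *wosga*).
*pipmi* — last vowel /i/ (an unrounded vowel) → -gi → *pipmigi*.
The last vowel of *dejku* is /u/, which is a rounded vowel, so the suffix is -oho, giving *dejkuoho*.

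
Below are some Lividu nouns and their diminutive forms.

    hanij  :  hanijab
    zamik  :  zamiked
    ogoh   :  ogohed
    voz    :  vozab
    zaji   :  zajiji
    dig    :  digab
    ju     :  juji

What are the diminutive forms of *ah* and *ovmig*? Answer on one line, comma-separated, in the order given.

ahed, ovmigab

Looking at the final sound of each stem: -ed when the stem ends in a voiceless consonant (*zamik*, *ogoh*); -ab when the stem ends in a voiced consonant (*hanij*, *voz*, *dig*); -ji when the stem ends in a vowel (*zaji*, *ju*).
*ah* — final sound /h/ (a voiceless consonant) → -ed → *ahed*.
*ovmig* — final sound /g/ (a voiced consonant) → -ab → *ovmigab*.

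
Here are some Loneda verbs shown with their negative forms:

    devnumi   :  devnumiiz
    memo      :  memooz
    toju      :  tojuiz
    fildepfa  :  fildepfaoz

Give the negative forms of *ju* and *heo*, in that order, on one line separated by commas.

juiz, heooz

Looking at the last vowel of each stem: -iz when the last vowel of the stem is a high vowel (*devnumi*, *toju*); -oz when the last vowel of the stem is a non-high vowel (*memo*, *fildepfa*).
Since the last vowel of *ju* is /u/ (a high vowel), it takes -iz, giving *juiz*.
*heo*: last vowel = /o/, a non-high vowel → -oz → *heooz*.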